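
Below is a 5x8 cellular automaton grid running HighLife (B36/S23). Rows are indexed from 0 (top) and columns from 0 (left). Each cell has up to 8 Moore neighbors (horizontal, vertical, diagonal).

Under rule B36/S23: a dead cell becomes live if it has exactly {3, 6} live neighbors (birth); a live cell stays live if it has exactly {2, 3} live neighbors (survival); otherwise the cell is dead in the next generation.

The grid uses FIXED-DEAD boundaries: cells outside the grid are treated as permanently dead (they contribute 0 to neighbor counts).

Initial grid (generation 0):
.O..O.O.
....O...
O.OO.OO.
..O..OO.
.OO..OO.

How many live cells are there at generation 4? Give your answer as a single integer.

Simulating step by step:
Generation 0 (given above): 16 live cells
Generation 1: 14 live cells
.....O..
.OO.O.O.
.OOO..O.
.......O
.OO..OO.
Generation 2: 13 live cells
.....O..
.O..O.O.
.O.O.OOO
...O.O.O
......O.
Generation 3: 11 live cells
.....O..
..O.O..O
...O...O
..O..OOO
......O.
Generation 4: 13 live cells
........
...OO.O.
..OOOO.O
.....O.O
.....OOO
Population at generation 4: 13

Answer: 13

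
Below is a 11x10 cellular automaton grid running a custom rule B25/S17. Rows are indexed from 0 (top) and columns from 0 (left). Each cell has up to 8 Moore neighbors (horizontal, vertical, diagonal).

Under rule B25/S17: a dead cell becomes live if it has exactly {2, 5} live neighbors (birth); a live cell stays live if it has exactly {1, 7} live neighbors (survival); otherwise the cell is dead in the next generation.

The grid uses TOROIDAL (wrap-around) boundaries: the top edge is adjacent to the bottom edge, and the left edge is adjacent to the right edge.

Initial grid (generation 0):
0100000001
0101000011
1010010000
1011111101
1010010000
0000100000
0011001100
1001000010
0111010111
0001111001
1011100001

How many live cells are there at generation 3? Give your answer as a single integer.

Simulating step by step:
Generation 0 (given above): 45 live cells
Generation 1: 25 live cells
0010000000
1001100000
0101100001
0000000110
0001100110
0000000100
0100011011
0000010100
0000000000
1000000010
0000001000
Generation 2: 34 live cells
0110110000
0000010001
0100010100
1000011000
0001100001
1011000010
1000100001
1000100001
0000001111
0000000101
0100000101
Generation 3: 33 live cells
0001000001
0001000010
0100001111
0111000111
0000001110
0000010001
0010010000
0101101010
0000010000
0000000000
0001110101
Population at generation 3: 33

Answer: 33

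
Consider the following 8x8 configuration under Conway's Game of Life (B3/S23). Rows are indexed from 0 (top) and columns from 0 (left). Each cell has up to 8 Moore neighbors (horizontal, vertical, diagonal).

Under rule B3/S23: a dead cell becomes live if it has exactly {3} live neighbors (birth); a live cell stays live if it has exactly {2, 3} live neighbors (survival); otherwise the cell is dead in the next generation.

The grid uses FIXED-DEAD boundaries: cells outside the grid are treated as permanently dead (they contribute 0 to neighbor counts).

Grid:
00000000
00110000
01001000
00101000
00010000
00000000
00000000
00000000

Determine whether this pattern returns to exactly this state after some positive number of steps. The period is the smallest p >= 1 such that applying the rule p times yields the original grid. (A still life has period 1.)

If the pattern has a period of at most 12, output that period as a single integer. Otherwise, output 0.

Simulating and comparing each generation to the original:
Gen 0 (original, given above): 7 live cells
Gen 1: 7 live cells, MATCHES original -> period = 1

Answer: 1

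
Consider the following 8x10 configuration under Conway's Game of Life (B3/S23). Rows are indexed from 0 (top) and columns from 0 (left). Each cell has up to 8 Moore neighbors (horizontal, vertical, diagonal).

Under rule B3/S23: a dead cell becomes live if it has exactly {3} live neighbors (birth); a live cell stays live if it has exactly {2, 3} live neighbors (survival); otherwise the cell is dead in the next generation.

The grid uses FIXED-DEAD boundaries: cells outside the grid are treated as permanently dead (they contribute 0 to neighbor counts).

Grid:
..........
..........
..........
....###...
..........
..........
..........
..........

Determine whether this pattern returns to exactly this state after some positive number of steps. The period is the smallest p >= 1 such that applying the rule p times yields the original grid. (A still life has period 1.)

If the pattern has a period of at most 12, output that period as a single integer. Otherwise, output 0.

Answer: 2

Derivation:
Simulating and comparing each generation to the original:
Gen 0 (original, given above): 3 live cells
Gen 1: 3 live cells, differs from original
Gen 2: 3 live cells, MATCHES original -> period = 2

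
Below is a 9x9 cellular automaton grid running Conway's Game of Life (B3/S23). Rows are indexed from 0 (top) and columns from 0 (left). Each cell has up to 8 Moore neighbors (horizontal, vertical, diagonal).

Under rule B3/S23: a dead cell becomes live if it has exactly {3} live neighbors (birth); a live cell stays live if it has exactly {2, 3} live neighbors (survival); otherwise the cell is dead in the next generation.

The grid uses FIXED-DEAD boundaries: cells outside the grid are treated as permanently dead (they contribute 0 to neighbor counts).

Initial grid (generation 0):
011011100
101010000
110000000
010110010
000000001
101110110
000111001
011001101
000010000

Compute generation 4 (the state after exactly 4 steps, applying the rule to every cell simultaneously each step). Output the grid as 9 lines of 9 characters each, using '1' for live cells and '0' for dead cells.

Simulating step by step:
Generation 0 (given above): 31 live cells
Generation 1: 25 live cells
011011000
101010000
100010000
111000000
010001101
001000111
000000001
001000110
000001000
Generation 2: 23 live cells
011011000
101010000
101000000
101001000
100001101
000001101
000000001
000000110
000000100
Generation 3: 24 live cells
011011000
101011000
101000000
100001100
010010000
000001101
000001001
000000110
000000110
Generation 4: 26 live cells
(generation 4 grid is the final answer)

Answer: 011011000
101011000
100110100
100001000
000010010
000011110
000001001
000001001
000000110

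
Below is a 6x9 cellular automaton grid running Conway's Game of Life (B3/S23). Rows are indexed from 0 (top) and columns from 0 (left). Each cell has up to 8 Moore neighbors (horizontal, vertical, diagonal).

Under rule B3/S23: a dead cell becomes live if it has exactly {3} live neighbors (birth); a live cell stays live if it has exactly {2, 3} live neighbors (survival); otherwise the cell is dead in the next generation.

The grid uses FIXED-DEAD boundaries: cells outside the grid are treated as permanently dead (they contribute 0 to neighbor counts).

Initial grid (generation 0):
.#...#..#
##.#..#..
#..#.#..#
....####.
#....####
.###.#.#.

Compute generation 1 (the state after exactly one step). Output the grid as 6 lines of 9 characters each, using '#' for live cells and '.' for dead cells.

Answer: ###......
##...###.
####.....
.........
.###....#
.##.##.##

Derivation:
Simulating step by step:
Generation 0 (given above): 25 live cells
Generation 1: 22 live cells
(generation 1 grid is the final answer)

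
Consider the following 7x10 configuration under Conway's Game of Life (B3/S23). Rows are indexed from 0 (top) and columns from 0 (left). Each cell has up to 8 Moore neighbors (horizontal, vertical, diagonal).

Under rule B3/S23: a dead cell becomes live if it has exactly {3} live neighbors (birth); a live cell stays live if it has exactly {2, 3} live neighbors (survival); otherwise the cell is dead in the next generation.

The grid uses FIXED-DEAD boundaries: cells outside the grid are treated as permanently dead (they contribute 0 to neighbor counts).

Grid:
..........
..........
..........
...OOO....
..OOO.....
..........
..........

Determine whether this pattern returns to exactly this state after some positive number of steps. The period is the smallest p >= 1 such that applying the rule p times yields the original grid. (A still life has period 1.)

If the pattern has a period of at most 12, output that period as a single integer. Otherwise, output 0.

Simulating and comparing each generation to the original:
Gen 0 (original, given above): 6 live cells
Gen 1: 6 live cells, differs from original
Gen 2: 6 live cells, MATCHES original -> period = 2

Answer: 2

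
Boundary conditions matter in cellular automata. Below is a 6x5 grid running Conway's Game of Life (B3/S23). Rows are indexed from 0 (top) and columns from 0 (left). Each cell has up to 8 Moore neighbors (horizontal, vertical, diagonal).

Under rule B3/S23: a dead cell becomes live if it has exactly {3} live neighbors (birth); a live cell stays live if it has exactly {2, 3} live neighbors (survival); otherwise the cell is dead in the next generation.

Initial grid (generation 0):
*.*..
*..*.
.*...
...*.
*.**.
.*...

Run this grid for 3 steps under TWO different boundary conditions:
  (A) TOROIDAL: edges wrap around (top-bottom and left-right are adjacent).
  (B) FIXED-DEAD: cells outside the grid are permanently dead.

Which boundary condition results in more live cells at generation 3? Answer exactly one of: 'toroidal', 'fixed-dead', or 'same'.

Answer: fixed-dead

Derivation:
Under TOROIDAL boundary, generation 3:
.....
.***.
.**..
.**..
.....
.....
Population = 7

Under FIXED-DEAD boundary, generation 3:
.....
.***.
.*.*.
.*.**
**.**
..*..
Population = 13

Comparison: toroidal=7, fixed-dead=13 -> fixed-dead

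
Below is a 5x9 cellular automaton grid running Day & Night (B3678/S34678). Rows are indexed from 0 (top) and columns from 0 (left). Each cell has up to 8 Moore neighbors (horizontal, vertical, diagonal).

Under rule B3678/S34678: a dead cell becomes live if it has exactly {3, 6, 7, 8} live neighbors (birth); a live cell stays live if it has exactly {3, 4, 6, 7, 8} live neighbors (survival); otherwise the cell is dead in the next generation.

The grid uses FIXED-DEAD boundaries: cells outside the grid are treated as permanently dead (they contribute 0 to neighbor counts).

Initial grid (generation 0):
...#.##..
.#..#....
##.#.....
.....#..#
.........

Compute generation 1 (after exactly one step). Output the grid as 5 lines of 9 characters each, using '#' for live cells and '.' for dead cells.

Simulating step by step:
Generation 0 (given above): 10 live cells
Generation 1: 7 live cells
(generation 1 grid is the final answer)

Answer: ....#....
#..###...
..#.#....
.........
.........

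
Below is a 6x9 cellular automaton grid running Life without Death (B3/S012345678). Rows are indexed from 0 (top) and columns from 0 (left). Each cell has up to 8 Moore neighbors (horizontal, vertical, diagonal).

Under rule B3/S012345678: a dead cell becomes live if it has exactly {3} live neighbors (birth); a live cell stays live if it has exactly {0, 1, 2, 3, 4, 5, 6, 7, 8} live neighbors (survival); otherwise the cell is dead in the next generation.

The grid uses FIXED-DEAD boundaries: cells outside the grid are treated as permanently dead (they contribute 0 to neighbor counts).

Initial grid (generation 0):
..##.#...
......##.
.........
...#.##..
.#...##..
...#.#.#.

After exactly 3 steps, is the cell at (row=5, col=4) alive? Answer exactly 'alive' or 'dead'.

Simulating step by step:
Generation 0 (given above): 14 live cells
Generation 1: 21 live cells
..##.##..
......##.
.....#.#.
...####..
.##..###.
...###.#.
Generation 2: 25 live cells
..##.###.
....#.##.
.....#.#.
..#####..
.##..###.
..####.#.
Generation 3: 30 live cells
..######.
...##.###
.....#.#.
.######..
.##..###.
.#####.#.

Cell (5,4) at generation 3: 1 -> alive

Answer: alive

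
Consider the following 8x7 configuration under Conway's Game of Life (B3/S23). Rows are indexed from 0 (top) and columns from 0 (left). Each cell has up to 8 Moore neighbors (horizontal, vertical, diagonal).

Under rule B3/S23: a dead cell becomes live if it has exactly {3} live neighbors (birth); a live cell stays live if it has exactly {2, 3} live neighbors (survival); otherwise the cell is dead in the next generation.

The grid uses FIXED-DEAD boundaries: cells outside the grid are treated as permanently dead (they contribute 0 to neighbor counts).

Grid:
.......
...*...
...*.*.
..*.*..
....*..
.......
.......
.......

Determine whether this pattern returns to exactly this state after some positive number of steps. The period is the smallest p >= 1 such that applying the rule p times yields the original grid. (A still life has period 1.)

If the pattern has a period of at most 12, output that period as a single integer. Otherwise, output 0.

Simulating and comparing each generation to the original:
Gen 0 (original, given above): 6 live cells
Gen 1: 6 live cells, differs from original
Gen 2: 6 live cells, MATCHES original -> period = 2

Answer: 2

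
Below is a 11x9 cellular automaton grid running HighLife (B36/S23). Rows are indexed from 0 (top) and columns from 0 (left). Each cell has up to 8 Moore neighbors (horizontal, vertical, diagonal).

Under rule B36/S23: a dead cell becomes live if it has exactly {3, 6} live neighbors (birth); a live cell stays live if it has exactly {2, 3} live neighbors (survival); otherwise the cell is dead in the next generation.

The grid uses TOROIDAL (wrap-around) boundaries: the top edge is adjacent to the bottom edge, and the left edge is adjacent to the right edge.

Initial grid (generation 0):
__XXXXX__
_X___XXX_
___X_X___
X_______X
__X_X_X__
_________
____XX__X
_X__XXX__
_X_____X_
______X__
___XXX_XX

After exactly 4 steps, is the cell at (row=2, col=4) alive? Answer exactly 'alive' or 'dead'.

Answer: alive

Derivation:
Simulating step by step:
Generation 0 (given above): 31 live cells
Generation 1: 27 live cells
__X_____X
____X__X_
X___XX_XX
___XXX___
_________
___XX____
____X_X__
X___X_XX_
_______X_
____XXX_X
__X____X_
Generation 2: 34 live cells
___X___XX
X__XXXXX_
_______XX
___X_XX_X
_____X___
___XXX___
____X_XX_
______XXX
____X____
_____XX_X
___X_XXXX
Generation 3: 28 live cells
X_XXX____
X__XXX__X
X__X__X__
____XXX_X
___XX____
___X_____
___XX___X
______X_X
________X
________X
X____X___
Generation 4: 28 live cells
X_X______
X____X__X
X__XXXX__
______XX_
___X_____
__X______
___XX__X_
X_______X
X_______X
X_______X
XX_XX___X

Cell (2,4) at generation 4: 1 -> alive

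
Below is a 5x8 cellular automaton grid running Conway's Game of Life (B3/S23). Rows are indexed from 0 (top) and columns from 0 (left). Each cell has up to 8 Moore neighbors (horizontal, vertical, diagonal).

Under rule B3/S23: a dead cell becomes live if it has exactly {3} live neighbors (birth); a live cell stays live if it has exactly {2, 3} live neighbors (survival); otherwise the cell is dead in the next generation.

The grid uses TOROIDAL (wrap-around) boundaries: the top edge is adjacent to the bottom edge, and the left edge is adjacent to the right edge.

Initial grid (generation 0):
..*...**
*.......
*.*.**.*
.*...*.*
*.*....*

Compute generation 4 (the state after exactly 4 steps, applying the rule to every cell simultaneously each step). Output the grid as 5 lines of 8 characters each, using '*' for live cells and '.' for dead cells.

Answer: ...*..*.
....*.*.
....***.
..*.....
..*....*

Derivation:
Simulating step by step:
Generation 0 (given above): 15 live cells
Generation 1: 12 live cells
......*.
*..*.*..
....**.*
..****..
..*.....
Generation 2: 9 live cells
........
.....*.*
..*.....
..*..**.
..*.**..
Generation 3: 13 live cells
....***.
........
.....*..
.**.***.
...****.
Generation 4: 10 live cells
(generation 4 grid is the final answer)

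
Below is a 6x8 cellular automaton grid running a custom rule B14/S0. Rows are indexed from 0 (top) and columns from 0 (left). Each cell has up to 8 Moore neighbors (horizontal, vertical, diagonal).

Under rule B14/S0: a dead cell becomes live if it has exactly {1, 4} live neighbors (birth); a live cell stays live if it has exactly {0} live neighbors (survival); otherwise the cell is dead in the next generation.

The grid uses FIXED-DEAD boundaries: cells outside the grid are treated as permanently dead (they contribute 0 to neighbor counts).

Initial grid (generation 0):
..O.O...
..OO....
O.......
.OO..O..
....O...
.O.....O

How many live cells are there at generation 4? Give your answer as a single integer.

Simulating step by step:
Generation 0 (given above): 11 live cells
Generation 1: 18 live cells
...O.O..
O....O..
.OO..OO.
......O.
.......O
OOOOOOOO
Generation 2: 12 live cells
OOOO....
....O.OO
...O....
O..OO...
.....O..
........
Generation 3: 15 live cells
........
..OO....
OO..O...
OO....O.
OOO...O.
....OOO.
Generation 4: 8 live cells
.O..O...
.....O..
..O...OO
..O.O...
........
........
Population at generation 4: 8

Answer: 8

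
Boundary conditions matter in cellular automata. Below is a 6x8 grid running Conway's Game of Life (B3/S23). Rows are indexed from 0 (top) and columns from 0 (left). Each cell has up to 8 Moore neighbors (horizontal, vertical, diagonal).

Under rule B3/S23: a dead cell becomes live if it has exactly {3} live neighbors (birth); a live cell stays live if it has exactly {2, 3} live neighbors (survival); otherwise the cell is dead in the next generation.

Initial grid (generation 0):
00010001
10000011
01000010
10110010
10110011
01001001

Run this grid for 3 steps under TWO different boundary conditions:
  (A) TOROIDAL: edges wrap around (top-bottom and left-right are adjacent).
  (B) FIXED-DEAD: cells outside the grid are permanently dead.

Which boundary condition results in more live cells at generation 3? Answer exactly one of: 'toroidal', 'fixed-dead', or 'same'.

Under TOROIDAL boundary, generation 3:
00000110
01100111
00001111
00001001
00011000
00000000
Population = 15

Under FIXED-DEAD boundary, generation 3:
00000000
11100000
10000000
10110000
10001000
01110000
Population = 12

Comparison: toroidal=15, fixed-dead=12 -> toroidal

Answer: toroidal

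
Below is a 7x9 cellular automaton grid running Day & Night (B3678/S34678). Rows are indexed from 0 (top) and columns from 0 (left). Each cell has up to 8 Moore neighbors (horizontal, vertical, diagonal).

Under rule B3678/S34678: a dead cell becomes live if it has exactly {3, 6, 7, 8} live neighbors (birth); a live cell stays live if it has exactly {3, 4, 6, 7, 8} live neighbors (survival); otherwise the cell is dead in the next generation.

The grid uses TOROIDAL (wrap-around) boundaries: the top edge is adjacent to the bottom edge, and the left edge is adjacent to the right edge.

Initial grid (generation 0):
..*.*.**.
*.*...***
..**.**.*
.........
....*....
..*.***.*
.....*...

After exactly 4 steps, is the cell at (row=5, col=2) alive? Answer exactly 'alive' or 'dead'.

Simulating step by step:
Generation 0 (given above): 21 live cells
Generation 1: 19 live cells
.*.*..**.
..*.*..**
**....*.*
...***...
...*.....
...***...
.........
Generation 2: 21 live cells
..*....**
..**.*..*
*.*.....*
*.*.*....
..***....
....*....
..**.**..
Generation 3: 22 live cells
.**..*.*.
..**....*
*.*.*...*
..**....*
.*..**...
...**....
...**..*.
Generation 4: 23 live cells
..*...*.*
..***..**
*.**...**
..**.*...
....*....
..**.....
...****..

Cell (5,2) at generation 4: 1 -> alive

Answer: alive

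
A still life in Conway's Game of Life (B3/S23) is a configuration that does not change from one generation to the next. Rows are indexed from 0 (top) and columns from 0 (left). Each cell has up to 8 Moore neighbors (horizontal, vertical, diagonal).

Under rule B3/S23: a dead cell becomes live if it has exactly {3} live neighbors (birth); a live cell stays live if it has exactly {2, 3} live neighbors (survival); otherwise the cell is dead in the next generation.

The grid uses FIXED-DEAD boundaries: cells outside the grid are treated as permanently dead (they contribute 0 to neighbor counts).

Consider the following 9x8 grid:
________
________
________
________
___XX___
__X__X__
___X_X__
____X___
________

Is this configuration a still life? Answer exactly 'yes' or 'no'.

Compute generation 1 and compare to generation 0 (given above):
Generation 1:
________
________
________
________
___XX___
__X__X__
___X_X__
____X___
________
The grids are IDENTICAL -> still life.

Answer: yes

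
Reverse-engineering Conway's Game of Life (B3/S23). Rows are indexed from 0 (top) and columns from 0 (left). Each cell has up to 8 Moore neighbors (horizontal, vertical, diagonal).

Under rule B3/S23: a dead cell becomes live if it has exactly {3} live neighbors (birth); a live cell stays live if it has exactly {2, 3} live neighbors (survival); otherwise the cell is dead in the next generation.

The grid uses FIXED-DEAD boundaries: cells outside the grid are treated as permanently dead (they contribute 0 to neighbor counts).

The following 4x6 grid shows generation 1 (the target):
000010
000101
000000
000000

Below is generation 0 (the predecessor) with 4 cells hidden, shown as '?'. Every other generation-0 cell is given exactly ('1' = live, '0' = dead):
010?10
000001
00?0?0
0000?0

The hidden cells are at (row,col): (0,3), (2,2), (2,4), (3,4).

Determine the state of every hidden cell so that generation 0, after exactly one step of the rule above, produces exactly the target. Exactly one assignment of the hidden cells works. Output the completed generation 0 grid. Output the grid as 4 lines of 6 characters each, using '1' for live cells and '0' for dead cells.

Answer: 010110
000001
000010
000000

Derivation:
Hidden generation-0 cells (in order): (0,3), (2,2), (2,4), (3,4).
A hidden cell only influences target cells in its own 3x3 neighborhood. Try each of the 2^4 = 16 assignments, step the completed generation 0 forward once under B3/S23, and compare with the target:
  (0,3)=0 (2,2)=0 (2,4)=0 (3,4)=0 -> step gives (0,4)='0' but target has '1' -> reject
  (0,3)=0 (2,2)=0 (2,4)=0 (3,4)=1 -> step gives (0,4)='0' but target has '1' -> reject
  (0,3)=0 (2,2)=0 (2,4)=1 (3,4)=0 -> step gives (0,4)='0' but target has '1' -> reject
  (0,3)=0 (2,2)=0 (2,4)=1 (3,4)=1 -> step gives (0,4)='0' but target has '1' -> reject
  (0,3)=0 (2,2)=1 (2,4)=0 (3,4)=0 -> step gives (0,4)='0' but target has '1' -> reject
  (0,3)=0 (2,2)=1 (2,4)=0 (3,4)=1 -> step gives (0,4)='0' but target has '1' -> reject
  (0,3)=0 (2,2)=1 (2,4)=1 (3,4)=0 -> step gives (0,4)='0' but target has '1' -> reject
  (0,3)=0 (2,2)=1 (2,4)=1 (3,4)=1 -> step gives (0,4)='0' but target has '1' -> reject
  (0,3)=1 (2,2)=0 (2,4)=0 (3,4)=0 -> step gives (1,3)='0' but target has '1' -> reject
  (0,3)=1 (2,2)=0 (2,4)=0 (3,4)=1 -> step gives (1,3)='0' but target has '1' -> reject
  (0,3)=1 (2,2)=0 (2,4)=1 (3,4)=0 -> step reproduces the target at every cell -> ACCEPT
  (0,3)=1 (2,2)=0 (2,4)=1 (3,4)=1 -> step gives (2,4)='1' but target has '0' -> reject
  (0,3)=1 (2,2)=1 (2,4)=0 (3,4)=0 -> step gives (1,2)='1' but target has '0' -> reject
  (0,3)=1 (2,2)=1 (2,4)=0 (3,4)=1 -> step gives (1,2)='1' but target has '0' -> reject
  (0,3)=1 (2,2)=1 (2,4)=1 (3,4)=0 -> step gives (1,2)='1' but target has '0' -> reject
  (0,3)=1 (2,2)=1 (2,4)=1 (3,4)=1 -> step gives (1,2)='1' but target has '0' -> reject
Unique solution: (0,3)=live, (2,2)=dead, (2,4)=live, (3,4)=dead.
Check: live-neighbor counts of every cell in the completed generation 0:
102122
112342
000112
000111
Applying B3/S23 to generation 0 with these counts gives:
000010
000101
000000
000000
which matches the target exactly.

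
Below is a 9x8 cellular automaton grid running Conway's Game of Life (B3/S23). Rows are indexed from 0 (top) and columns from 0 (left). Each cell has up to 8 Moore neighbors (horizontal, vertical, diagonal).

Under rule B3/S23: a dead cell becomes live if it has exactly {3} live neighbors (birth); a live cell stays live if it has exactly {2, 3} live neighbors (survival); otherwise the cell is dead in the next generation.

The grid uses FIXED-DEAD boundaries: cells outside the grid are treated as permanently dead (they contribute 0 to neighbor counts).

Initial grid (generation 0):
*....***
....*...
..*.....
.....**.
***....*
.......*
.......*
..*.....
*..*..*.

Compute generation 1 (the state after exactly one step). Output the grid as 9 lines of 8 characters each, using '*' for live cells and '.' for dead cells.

Simulating step by step:
Generation 0 (given above): 18 live cells
Generation 1: 12 live cells
(generation 1 grid is the final answer)

Answer: .....**.
.....**.
.....*..
..*...*.
.*.....*
.*....**
........
........
........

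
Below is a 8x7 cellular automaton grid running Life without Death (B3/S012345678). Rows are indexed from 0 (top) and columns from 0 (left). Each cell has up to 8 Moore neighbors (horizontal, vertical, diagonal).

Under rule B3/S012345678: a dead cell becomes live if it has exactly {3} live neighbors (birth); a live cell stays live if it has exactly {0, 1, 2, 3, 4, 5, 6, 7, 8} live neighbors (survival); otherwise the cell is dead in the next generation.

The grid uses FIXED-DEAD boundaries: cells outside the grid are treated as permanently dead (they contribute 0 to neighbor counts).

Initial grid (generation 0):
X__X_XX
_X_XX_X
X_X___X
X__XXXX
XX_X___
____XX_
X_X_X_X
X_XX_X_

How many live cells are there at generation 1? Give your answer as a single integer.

Simulating step by step:
Generation 0 (given above): 29 live cells
Generation 1: 36 live cells
X_XX_XX
XX_XX_X
X_X___X
X__XXXX
XXXX__X
X_X_XX_
X_X_X_X
X_XXXX_
Population at generation 1: 36

Answer: 36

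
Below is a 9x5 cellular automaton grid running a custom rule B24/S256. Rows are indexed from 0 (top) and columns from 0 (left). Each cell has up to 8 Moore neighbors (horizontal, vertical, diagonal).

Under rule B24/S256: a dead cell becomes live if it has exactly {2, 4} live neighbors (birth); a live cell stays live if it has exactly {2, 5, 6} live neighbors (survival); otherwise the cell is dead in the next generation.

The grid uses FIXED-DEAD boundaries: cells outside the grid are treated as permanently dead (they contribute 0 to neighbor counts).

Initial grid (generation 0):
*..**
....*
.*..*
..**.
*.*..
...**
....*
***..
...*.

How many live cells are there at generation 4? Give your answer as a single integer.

Answer: 10

Derivation:
Simulating step by step:
Generation 0 (given above): 17 live cells
Generation 1: 21 live cells
...**
****.
...**
**..*
.....
.**.*
*..**
.**.*
*....
Generation 2: 22 live cells
*.*.*
.*.*.
*....
..*.*
.*..*
*****
*..*.
..***
..**.
Generation 3: 9 live cells
..*..
...**
....*
*....
.....
.....
*..*.
...*.
.*...
Generation 4: 10 live cells
....*
..*.*
....*
.....
.....
.....
..*.*
**..*
..*..
Population at generation 4: 10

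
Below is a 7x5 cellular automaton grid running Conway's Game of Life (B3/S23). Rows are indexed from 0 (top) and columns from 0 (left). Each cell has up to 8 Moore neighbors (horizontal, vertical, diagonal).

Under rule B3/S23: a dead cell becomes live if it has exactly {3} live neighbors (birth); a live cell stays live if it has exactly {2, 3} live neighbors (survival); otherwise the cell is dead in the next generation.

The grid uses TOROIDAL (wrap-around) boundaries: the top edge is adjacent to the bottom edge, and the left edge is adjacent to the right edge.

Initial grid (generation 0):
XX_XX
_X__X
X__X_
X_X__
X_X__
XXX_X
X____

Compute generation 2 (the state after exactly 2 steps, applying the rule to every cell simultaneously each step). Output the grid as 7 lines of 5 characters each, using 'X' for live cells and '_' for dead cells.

Simulating step by step:
Generation 0 (given above): 17 live cells
Generation 1: 14 live cells
_XXX_
_X___
X_XX_
X_XX_
__X__
__XXX
_____
Generation 2: 10 live cells
(generation 2 grid is the final answer)

Answer: _XX__
X___X
X__X_
_____
_____
__XX_
_X__X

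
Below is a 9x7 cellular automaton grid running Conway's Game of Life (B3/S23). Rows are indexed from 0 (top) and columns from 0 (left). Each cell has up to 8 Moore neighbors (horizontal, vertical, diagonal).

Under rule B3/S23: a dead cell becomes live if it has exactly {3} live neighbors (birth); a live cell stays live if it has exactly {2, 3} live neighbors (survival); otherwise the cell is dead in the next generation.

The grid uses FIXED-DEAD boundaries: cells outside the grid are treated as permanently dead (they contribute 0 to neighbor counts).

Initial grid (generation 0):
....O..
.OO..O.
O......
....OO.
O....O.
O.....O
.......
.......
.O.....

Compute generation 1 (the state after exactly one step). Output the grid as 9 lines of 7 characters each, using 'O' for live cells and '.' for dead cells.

Answer: .......
.O.....
.O..OO.
....OO.
....OOO
.......
.......
.......
.......

Derivation:
Simulating step by step:
Generation 0 (given above): 12 live cells
Generation 1: 9 live cells
(generation 1 grid is the final answer)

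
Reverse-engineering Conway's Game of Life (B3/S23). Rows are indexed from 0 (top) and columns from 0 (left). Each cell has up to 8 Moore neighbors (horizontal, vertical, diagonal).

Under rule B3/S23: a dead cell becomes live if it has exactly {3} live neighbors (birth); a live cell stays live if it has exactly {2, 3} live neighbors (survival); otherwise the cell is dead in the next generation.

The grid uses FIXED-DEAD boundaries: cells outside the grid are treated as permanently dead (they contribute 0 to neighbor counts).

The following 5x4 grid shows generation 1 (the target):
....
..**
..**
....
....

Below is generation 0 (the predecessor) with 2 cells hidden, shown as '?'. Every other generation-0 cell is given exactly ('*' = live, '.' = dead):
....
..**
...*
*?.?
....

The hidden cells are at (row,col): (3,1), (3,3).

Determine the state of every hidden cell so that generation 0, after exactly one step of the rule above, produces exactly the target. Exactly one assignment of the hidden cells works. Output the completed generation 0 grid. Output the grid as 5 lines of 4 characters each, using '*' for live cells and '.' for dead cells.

Answer: ....
..**
...*
*...
....

Derivation:
Hidden generation-0 cells (in order): (3,1), (3,3).
A hidden cell only influences target cells in its own 3x3 neighborhood. Try each of the 2^2 = 4 assignments, step the completed generation 0 forward once under B3/S23, and compare with the target:
  (3,1)=. (3,3)=. -> step reproduces the target at every cell -> ACCEPT
  (3,1)=. (3,3)=* -> step gives (2,2)='.' but target has '*' -> reject
  (3,1)=* (3,3)=. -> step gives (2,1)='*' but target has '.' -> reject
  (3,1)=* (3,3)=* -> step gives (2,1)='*' but target has '.' -> reject
Unique solution: (3,1)=dead, (3,3)=dead.
Check: live-neighbor counts of every cell in the completed generation 0:
0122
0122
1232
0111
1100
Applying B3/S23 to generation 0 with these counts gives:
....
..**
..**
....
....
which matches the target exactly.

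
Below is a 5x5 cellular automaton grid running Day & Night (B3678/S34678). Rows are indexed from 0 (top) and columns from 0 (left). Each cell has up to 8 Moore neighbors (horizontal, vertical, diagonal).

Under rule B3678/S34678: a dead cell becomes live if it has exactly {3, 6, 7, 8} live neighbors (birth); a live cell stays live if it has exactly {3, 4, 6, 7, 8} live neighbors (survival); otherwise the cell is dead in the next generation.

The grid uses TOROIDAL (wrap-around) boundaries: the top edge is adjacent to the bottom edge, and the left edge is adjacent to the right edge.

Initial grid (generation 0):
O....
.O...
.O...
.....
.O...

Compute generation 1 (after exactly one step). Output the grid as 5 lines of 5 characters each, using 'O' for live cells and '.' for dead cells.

Simulating step by step:
Generation 0 (given above): 4 live cells
Generation 1: 2 live cells
(generation 1 grid is the final answer)

Answer: .O...
O....
.....
.....
.....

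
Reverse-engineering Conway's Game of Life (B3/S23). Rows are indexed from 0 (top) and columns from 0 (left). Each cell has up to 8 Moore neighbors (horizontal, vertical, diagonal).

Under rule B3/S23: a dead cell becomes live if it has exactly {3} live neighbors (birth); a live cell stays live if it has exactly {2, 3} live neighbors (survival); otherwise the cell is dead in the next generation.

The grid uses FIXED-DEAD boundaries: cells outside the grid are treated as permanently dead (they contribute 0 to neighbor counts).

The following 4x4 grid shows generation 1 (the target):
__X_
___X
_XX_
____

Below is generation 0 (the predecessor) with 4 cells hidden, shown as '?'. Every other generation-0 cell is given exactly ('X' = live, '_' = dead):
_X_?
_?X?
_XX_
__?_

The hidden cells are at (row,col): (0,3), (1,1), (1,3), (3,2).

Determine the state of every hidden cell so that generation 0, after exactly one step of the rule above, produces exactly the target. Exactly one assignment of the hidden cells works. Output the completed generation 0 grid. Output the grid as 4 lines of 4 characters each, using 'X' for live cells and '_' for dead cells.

Hidden generation-0 cells (in order): (0,3), (1,1), (1,3), (3,2).
A hidden cell only influences target cells in its own 3x3 neighborhood. Try each of the 2^4 = 16 assignments, step the completed generation 0 forward once under B3/S23, and compare with the target:
  (0,3)=_ (1,1)=_ (1,3)=_ (3,2)=_ -> step gives (0,2)='_' but target has 'X' -> reject
  (0,3)=_ (1,1)=_ (1,3)=_ (3,2)=X -> step gives (0,2)='_' but target has 'X' -> reject
  (0,3)=_ (1,1)=_ (1,3)=X (3,2)=_ -> step gives (2,3)='X' but target has '_' -> reject
  (0,3)=_ (1,1)=_ (1,3)=X (3,2)=X -> step gives (2,2)='_' but target has 'X' -> reject
  (0,3)=_ (1,1)=X (1,3)=_ (3,2)=_ -> step gives (0,1)='X' but target has '_' -> reject
  (0,3)=_ (1,1)=X (1,3)=_ (3,2)=X -> step gives (0,1)='X' but target has '_' -> reject
  (0,3)=_ (1,1)=X (1,3)=X (3,2)=_ -> step gives (0,1)='X' but target has '_' -> reject
  (0,3)=_ (1,1)=X (1,3)=X (3,2)=X -> step gives (0,1)='X' but target has '_' -> reject
  (0,3)=X (1,1)=_ (1,3)=_ (3,2)=_ -> step reproduces the target at every cell -> ACCEPT
  (0,3)=X (1,1)=_ (1,3)=_ (3,2)=X -> step gives (2,3)='X' but target has '_' -> reject
  (0,3)=X (1,1)=_ (1,3)=X (3,2)=_ -> step gives (0,2)='_' but target has 'X' -> reject
  (0,3)=X (1,1)=_ (1,3)=X (3,2)=X -> step gives (0,2)='_' but target has 'X' -> reject
  (0,3)=X (1,1)=X (1,3)=_ (3,2)=_ -> step gives (0,1)='X' but target has '_' -> reject
  (0,3)=X (1,1)=X (1,3)=_ (3,2)=X -> step gives (0,1)='X' but target has '_' -> reject
  (0,3)=X (1,1)=X (1,3)=X (3,2)=_ -> step gives (0,1)='X' but target has '_' -> reject
  (0,3)=X (1,1)=X (1,3)=X (3,2)=X -> step gives (0,1)='X' but target has '_' -> reject
Unique solution: (0,3)=live, (1,1)=dead, (1,3)=dead, (3,2)=dead.
Check: live-neighbor counts of every cell in the completed generation 0:
1131
2443
1222
1221
Applying B3/S23 to generation 0 with these counts gives:
__X_
___X
_XX_
____
which matches the target exactly.

Answer: _X_X
__X_
_XX_
____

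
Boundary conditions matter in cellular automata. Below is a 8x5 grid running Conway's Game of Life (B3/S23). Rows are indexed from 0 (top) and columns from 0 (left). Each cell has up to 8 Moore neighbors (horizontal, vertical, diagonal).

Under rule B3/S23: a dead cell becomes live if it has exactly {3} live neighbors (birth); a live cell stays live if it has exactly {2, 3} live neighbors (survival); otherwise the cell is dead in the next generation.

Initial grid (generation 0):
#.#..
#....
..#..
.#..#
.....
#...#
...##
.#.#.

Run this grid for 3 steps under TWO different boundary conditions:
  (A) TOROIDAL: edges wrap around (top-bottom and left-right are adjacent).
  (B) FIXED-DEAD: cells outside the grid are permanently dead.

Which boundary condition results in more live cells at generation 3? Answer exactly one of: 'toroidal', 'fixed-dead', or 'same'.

Answer: toroidal

Derivation:
Under TOROIDAL boundary, generation 3:
##.#.
#...#
.....
#....
#..#.
##.#.
.#...
##.#.
Population = 15

Under FIXED-DEAD boundary, generation 3:
.....
.....
.....
.....
.....
.....
.....
.....
Population = 0

Comparison: toroidal=15, fixed-dead=0 -> toroidal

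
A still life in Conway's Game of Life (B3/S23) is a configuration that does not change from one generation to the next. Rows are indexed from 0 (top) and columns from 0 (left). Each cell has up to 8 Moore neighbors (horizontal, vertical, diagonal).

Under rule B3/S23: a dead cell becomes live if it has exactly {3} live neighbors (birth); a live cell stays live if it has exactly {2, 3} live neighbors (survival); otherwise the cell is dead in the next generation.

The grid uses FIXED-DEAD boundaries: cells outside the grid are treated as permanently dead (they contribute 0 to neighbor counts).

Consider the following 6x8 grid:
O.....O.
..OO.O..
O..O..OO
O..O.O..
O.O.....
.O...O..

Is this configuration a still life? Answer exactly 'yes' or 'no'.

Answer: no

Derivation:
Compute generation 1 and compare to generation 0 (given above):
Generation 1:
........
.OOOOO.O
.O.O.OO.
O.OOO.O.
O.O.O...
.O......
Cell (0,0) differs: gen0=1 vs gen1=0 -> NOT a still life.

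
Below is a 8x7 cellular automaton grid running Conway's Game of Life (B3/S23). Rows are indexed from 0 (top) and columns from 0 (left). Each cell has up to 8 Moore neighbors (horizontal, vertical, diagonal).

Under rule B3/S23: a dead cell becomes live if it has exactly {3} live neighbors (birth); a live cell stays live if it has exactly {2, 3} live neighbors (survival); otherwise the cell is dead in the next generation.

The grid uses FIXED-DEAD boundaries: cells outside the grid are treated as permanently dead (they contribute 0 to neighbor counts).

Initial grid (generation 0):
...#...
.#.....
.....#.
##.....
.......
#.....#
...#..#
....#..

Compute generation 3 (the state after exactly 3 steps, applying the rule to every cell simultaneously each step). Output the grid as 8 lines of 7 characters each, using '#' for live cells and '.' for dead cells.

Simulating step by step:
Generation 0 (given above): 10 live cells
Generation 1: 5 live cells
.......
.......
##.....
.......
##.....
.......
.....#.
.......
Generation 2: 0 live cells
.......
.......
.......
.......
.......
.......
.......
.......
Generation 3: 0 live cells
(generation 3 grid is the final answer)

Answer: .......
.......
.......
.......
.......
.......
.......
.......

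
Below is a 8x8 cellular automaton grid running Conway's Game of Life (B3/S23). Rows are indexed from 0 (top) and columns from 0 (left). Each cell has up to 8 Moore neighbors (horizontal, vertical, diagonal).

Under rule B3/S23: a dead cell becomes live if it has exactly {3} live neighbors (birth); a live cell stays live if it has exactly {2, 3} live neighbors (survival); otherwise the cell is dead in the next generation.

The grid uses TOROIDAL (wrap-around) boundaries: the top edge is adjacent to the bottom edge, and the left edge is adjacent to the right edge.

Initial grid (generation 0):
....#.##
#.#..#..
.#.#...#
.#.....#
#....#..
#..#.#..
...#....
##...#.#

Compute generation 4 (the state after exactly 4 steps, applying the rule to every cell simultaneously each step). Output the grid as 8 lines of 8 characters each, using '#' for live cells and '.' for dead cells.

Answer: #...#...
##.#.#..
....#.##
........
.....###
....##.#
.#.....#
#..##...

Derivation:
Simulating step by step:
Generation 0 (given above): 21 live cells
Generation 1: 27 live cells
....#...
######..
.#....##
.##...##
##..#.##
........
.##...##
#...##.#
Generation 2: 29 live cells
..#...##
########
....#...
..#.....
.##..##.
..#..#..
.#...###
##.###.#
Generation 3: 27 live cells
........
###.#...
#...#.##
.###.#..
.###.##.
#.#.#..#
.#.#...#
.#.##...
Generation 4: 20 live cells
(generation 4 grid is the final answer)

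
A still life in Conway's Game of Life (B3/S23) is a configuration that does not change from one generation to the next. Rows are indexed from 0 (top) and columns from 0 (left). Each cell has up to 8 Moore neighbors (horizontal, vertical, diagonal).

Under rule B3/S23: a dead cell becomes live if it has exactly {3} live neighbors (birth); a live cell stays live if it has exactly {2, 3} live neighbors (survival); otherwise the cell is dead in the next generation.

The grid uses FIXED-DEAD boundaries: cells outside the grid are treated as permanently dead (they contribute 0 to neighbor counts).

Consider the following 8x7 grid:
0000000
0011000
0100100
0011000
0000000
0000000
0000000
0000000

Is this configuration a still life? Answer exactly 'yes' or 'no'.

Compute generation 1 and compare to generation 0 (given above):
Generation 1:
0000000
0011000
0100100
0011000
0000000
0000000
0000000
0000000
The grids are IDENTICAL -> still life.

Answer: yes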